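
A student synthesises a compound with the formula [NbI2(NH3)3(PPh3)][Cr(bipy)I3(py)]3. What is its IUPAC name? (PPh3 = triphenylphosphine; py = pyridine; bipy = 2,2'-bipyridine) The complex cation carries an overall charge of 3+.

The complex cation is given as 3+; its ligand charges sum to -2, so Nb = +5.
With 3 anions per cation, each anion must be 3/3 = 1−.
Anion: ligand charges sum to -3; for the ion to be 1−, Cr = +2.

triamminediiodo(triphenylphosphine)niobium(V) (2,2'-bipyridine)triiodo(pyridine)chromate(II)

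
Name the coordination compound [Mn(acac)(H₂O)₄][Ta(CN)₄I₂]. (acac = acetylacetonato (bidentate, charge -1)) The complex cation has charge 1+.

The complex cation is given as 1+; its ligand charges sum to -1, so Mn = +2.
A 1:1 salt means the anion carries the equal and opposite charge, 1−.
Anion: ligand charges sum to -6; for the ion to be 1−, Ta = +5.

(acetylacetonato)tetraaquamanganese(II) tetracyanodiiodotantalate(V)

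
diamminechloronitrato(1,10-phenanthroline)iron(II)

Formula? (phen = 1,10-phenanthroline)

Ligands: 2 ammine (NH3, neutral), 1 chloro (Cl, -1), 1 nitrato (NO3, -1), 1 1,10-phenanthroline (phen, neutral). Ligand charge sum = -2.
With Fe in oxidation state +2, the complex ion is [Fe...].

[FeCl(NH3)2(NO3)(phen)]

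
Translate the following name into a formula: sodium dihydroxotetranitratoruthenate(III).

Na3[Ru(NO3)4(OH)2]

Ligands: 2 hydroxo (OH, -1), 4 nitrato (NO3, -1). Ligand charge sum = -6.
With Ru in oxidation state +3, the complex ion is [Ru...]^3−.
Charge balance with sodium (+1) requires 1 complex ion per 3 sodium.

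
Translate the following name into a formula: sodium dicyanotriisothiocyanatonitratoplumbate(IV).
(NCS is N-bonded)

Ligands: 2 cyano (CN, -1), 1 nitrato (NO3, -1), 3 isothiocyanato (NCS, -1). Ligand charge sum = -6.
Charge balance with sodium (+1) requires 1 complex ion per 2 sodium.

Na2[Pb(CN)2(NCS)3(NO3)]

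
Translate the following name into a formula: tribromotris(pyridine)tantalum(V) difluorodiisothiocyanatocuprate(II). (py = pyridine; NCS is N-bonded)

[TaBr3(py)3][CuF2(NCS)2]

Cation [Ta…]: ligand charges -3, Ta(V) ⇒ ion charge 2+.
Anion [Cu…]: ligand charges -4, Cu(II) ⇒ ion charge 2−.
One 2+ cation balances one 2− anion.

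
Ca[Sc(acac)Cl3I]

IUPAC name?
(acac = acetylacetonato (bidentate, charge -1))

calcium (acetylacetonato)trichloroiodoscandate(III)

The 1 calcium counter-ion carries a total charge of +2, so each complex ion is 2−.
Ligand charges: 1×acetylacetonato (-1 each), 3×chloro (-1 each), 1×iodo (-1 each); total -5. So Sc + (-5) = 2−, giving Sc = +3.
Ligands are named alphabetically: acetylacetonato before chloro before iodo.
The complex ion is anionic, so scandium takes the -ate form scandate(III).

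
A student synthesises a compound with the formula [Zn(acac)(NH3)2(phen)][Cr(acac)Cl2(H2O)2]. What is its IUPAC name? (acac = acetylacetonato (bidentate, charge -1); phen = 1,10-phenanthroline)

(acetylacetonato)diammine(1,10-phenanthroline)zinc(II) (acetylacetonato)diaquadichlorochromate(II)

Both ions are complex: the cation is named first with the plain metal name, the anion second with the -ate form; each ion's ligands are alphabetised independently.
Zinc is always +2 in its complexes; the cation's ligand charges sum to -1, so the complex cation is 1+.
A 1:1 salt means the anion carries the equal and opposite charge, 1−.
Anion: ligand charges sum to -3; for the ion to be 1−, Cr = +2.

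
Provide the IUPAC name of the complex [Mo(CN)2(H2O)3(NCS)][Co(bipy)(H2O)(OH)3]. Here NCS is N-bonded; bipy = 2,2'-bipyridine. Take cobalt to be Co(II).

Both ions are complex: the cation is named first with the plain metal name, the anion second with the -ate form; each ion's ligands are alphabetised independently.
Co is given as +2; the anion's ligand charges sum to -3, so the complex anion is 1−.
A 1:1 salt means the cation carries the equal and opposite charge, 1+.
Cation: ligand charges sum to -3; for the ion to be 1+, Mo = +4.

triaquadicyanoisothiocyanatomolybdenum(IV) aqua(2,2'-bipyridine)trihydroxocobaltate(II)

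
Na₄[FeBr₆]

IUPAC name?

The 4 sodium counter-ions carry a total charge of +4, so each complex ion is 4−.
Ligand charges: 6×bromo (-1 each); total -6. So Fe + (-6) = 4−, giving Fe = +2.
The complex ion is anionic, so iron takes the -ate form ferrate(II).

sodium hexabromoferrate(II)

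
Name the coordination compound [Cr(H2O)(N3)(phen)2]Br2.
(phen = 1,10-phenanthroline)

The 2 bromide counter-ions carry a total charge of -2, so each complex ion is 2+.
Ligand charges: 2×1,10-phenanthroline (neutral), 1×aqua (neutral), 1×azido (-1 each); total -1. So Cr + (-1) = 2+, giving Cr = +3.
Ligands are named alphabetically: aqua before azido before phenanthroline.

aquaazidobis(1,10-phenanthroline)chromium(III) bromide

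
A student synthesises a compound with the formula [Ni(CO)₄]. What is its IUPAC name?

There is no counter-ion, so the complex is neutral overall.
Ligand charges: 4×carbonyl (neutral); total 0. So Ni + (0) = 0, giving Ni = 0.

tetracarbonylnickel(0)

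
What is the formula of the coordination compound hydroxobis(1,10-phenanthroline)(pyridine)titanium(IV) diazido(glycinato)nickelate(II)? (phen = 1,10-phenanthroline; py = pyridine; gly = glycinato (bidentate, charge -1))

Cation [Ti…]: ligand charges -1, Ti(IV) ⇒ ion charge 3+.
Anion [Ni…]: ligand charges -3, Ni(II) ⇒ ion charge 1−.
One 3+ cation requires 3 of the 1− anion.

[Ti(OH)(phen)2(py)][Ni(gly)(N3)2]3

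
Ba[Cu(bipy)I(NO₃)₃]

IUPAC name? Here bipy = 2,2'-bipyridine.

The 1 barium counter-ion carries a total charge of +2, so each complex ion is 2−.
Ligand charges: 3×nitrato (-1 each), 1×iodo (-1 each), 1×2,2'-bipyridine (neutral); total -4. So Cu + (-4) = 2−, giving Cu = +2.
Ligands are named alphabetically: bipyridine before iodo before nitrato.
The complex ion is anionic, so copper takes the -ate form cuprate(II).

barium (2,2'-bipyridine)iodotrinitratocuprate(II)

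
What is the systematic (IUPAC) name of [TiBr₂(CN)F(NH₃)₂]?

diamminedibromocyanofluorotitanium(IV)

There is no counter-ion, so the complex is neutral overall.
Ligand charges: 2×ammine (neutral), 1×fluoro (-1 each), 2×bromo (-1 each), 1×cyano (-1 each); total -4. So Ti + (-4) = 0, giving Ti = +4.
Ligands are named alphabetically: ammine before bromo before cyano before fluoro.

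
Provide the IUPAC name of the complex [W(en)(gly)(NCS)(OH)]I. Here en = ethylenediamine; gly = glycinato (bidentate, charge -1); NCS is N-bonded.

The 1 iodide counter-ion carries a total charge of -1, so each complex ion is 1+.
Ligand charges: 1×hydroxo (-1 each), 1×ethylenediamine (neutral), 1×glycinato (-1 each), 1×isothiocyanato (-1 each); total -3. So W + (-3) = 1+, giving W = +4.
Ligands are named alphabetically: ethylenediamine before glycinato before hydroxo before isothiocyanato.

(ethylenediamine)(glycinato)hydroxoisothiocyanatotungsten(IV) iodide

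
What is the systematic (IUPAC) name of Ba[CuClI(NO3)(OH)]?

The 1 barium counter-ion carries a total charge of +2, so each complex ion is 2−.
Ligand charges: 1×hydroxo (-1 each), 1×chloro (-1 each), 1×iodo (-1 each), 1×nitrato (-1 each); total -4. So Cu + (-4) = 2−, giving Cu = +2.
Ligands are named alphabetically: chloro before hydroxo before iodo before nitrato.
The complex ion is anionic, so copper takes the -ate form cuprate(II).

barium chlorohydroxoiodonitratocuprate(II)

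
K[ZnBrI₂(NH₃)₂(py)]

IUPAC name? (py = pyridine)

potassium diamminebromodiiodo(pyridine)zincate(II)

The 1 potassium counter-ion carries a total charge of +1, so each complex ion is 1−.
Ligand charges: 2×ammine (neutral), 1×pyridine (neutral), 2×iodo (-1 each), 1×bromo (-1 each); total -3. So Zn + (-3) = 1−, giving Zn = +2.
Ligands are named alphabetically: ammine before bromo before iodo before pyridine.
The complex ion is anionic, so zinc takes the -ate form zincate(II).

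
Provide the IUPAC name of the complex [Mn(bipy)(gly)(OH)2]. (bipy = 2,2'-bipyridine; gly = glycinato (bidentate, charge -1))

(2,2'-bipyridine)(glycinato)dihydroxomanganese(III)

There is no counter-ion, so the complex is neutral overall.
Ligand charges: 1×2,2'-bipyridine (neutral), 1×glycinato (-1 each), 2×hydroxo (-1 each); total -3. So Mn + (-3) = 0, giving Mn = +3.
Ligands are named alphabetically: bipyridine before glycinato before hydroxo.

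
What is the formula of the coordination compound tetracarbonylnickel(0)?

[Ni(CO)4]

Ligands: 4 carbonyl (CO, neutral). Ligand charge sum = 0.
With Ni in oxidation state 0, the complex ion is [Ni...].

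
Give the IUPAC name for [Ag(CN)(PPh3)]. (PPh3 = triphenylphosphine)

cyano(triphenylphosphine)silver(I)

There is no counter-ion, so the complex is neutral overall.
Ligand charges: 1×triphenylphosphine (neutral), 1×cyano (-1 each); total -1. So Ag + (-1) = 0, giving Ag = +1.
Ligands are named alphabetically: cyano before triphenylphosphine.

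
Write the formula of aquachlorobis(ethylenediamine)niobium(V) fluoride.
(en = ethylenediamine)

Ligands: 2 ethylenediamine (en, neutral), 1 chloro (Cl, -1), 1 aqua (H2O, neutral). Ligand charge sum = -1.
With Nb in oxidation state +5, the complex ion is [Nb...]^4+.
Charge balance with fluoride (-1) requires 1 complex ion per 4 fluoride.

[NbCl(en)2(H2O)]F4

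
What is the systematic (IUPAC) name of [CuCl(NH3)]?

amminechlorocopper(I)

There is no counter-ion, so the complex is neutral overall.
Ligand charges: 1×ammine (neutral), 1×chloro (-1 each); total -1. So Cu + (-1) = 0, giving Cu = +1.
Ligands are named alphabetically: ammine before chloro.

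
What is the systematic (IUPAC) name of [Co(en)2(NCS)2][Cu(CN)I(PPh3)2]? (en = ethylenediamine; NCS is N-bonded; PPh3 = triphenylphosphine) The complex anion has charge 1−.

Both ions are complex: the cation is named first with the plain metal name, the anion second with the -ate form; each ion's ligands are alphabetised independently.
The complex anion is given as 1−; its ligand charges sum to -2, so Cu = +1.
A 1:1 salt means the cation carries the equal and opposite charge, 1+.
Cation: ligand charges sum to -2; for the ion to be 1+, Co = +3.

bis(ethylenediamine)diisothiocyanatocobalt(III) cyanoiodobis(triphenylphosphine)cuprate(I)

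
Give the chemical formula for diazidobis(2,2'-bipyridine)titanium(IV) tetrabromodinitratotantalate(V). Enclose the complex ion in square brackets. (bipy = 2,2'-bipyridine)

[Ti(bipy)2(N3)2][TaBr4(NO3)2]2

Cation [Ti…]: ligand charges -2, Ti(IV) ⇒ ion charge 2+.
Anion [Ta…]: ligand charges -6, Ta(V) ⇒ ion charge 1−.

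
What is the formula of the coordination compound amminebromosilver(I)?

Ligands: 1 ammine (NH3, neutral), 1 bromo (Br, -1). Ligand charge sum = -1.
With Ag in oxidation state +1, the complex ion is [Ag...].

[AgBr(NH3)]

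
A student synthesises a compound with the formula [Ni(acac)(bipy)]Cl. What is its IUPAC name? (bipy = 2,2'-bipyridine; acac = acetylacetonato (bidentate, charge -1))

(acetylacetonato)(2,2'-bipyridine)nickel(II) chloride

The 1 chloride counter-ion carries a total charge of -1, so each complex ion is 1+.
Ligand charges: 1×2,2'-bipyridine (neutral), 1×acetylacetonato (-1 each); total -1. So Ni + (-1) = 1+, giving Ni = +2.
Ligands are named alphabetically: acetylacetonato before bipyridine.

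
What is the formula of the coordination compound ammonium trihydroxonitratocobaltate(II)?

(NH4)2[Co(NO3)(OH)3]

Ligands: 1 nitrato (NO3, -1), 3 hydroxo (OH, -1). Ligand charge sum = -4.
With Co in oxidation state +2, the complex ion is [Co...]^2−.
Charge balance with ammonium (+1) requires 1 complex ion per 2 ammonium.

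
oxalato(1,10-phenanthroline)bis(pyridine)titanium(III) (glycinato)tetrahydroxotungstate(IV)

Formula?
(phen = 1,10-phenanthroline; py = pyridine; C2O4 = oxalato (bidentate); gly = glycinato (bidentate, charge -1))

[Ti(C2O4)(phen)(py)2][W(gly)(OH)4]

Cation [Ti…]: ligand charges -2, Ti(III) ⇒ ion charge 1+.
Anion [W…]: ligand charges -5, W(IV) ⇒ ion charge 1−.
One 1+ cation balances one 1− anion.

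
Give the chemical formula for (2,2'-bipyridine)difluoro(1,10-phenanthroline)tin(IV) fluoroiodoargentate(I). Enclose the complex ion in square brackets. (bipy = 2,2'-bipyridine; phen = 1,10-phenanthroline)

[Sn(bipy)F2(phen)][AgFI]2

Cation [Sn…]: ligand charges -2, Sn(IV) ⇒ ion charge 2+.
Anion [Ag…]: ligand charges -2, Ag(I) ⇒ ion charge 1−.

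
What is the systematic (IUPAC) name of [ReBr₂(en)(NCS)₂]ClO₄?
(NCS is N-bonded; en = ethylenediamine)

The 1 perchlorate counter-ion carries a total charge of -1, so each complex ion is 1+.
Ligand charges: 2×bromo (-1 each), 2×isothiocyanato (-1 each), 1×ethylenediamine (neutral); total -4. So Re + (-4) = 1+, giving Re = +5.
Ligands are named alphabetically: bromo before ethylenediamine before isothiocyanato.

dibromo(ethylenediamine)diisothiocyanatorhenium(V) perchlorate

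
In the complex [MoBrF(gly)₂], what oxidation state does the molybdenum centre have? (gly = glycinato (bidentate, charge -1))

+4

No counter-ion: the bracketed complex is neutral.
Ligand charges: 2×gly = -2; 1×F = -1; 1×Br = -1; sum -4.
Mo + (-4) = 0 ⇒ Mo is +4.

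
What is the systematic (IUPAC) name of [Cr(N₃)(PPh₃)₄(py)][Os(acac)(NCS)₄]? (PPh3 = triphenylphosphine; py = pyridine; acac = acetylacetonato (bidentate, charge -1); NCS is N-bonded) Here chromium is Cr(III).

azido(pyridine)tetrakis(triphenylphosphine)chromium(III) (acetylacetonato)tetraisothiocyanatoosmate(III)

Cr is given as +3; the cation's ligand charges sum to -1, so the complex cation is 2+.
A 1:1 salt means the anion carries the equal and opposite charge, 2−.
Anion: ligand charges sum to -5; for the ion to be 2−, Os = +3.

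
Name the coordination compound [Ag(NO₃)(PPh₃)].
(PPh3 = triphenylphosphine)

There is no counter-ion, so the complex is neutral overall.
Ligand charges: 1×triphenylphosphine (neutral), 1×nitrato (-1 each); total -1. So Ag + (-1) = 0, giving Ag = +1.
Ligands are named alphabetically: nitrato before triphenylphosphine.

nitrato(triphenylphosphine)silver(I)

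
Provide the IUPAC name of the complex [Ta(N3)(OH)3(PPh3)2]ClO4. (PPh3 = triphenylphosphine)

The 1 perchlorate counter-ion carries a total charge of -1, so each complex ion is 1+.
Ligand charges: 3×hydroxo (-1 each), 1×azido (-1 each), 2×triphenylphosphine (neutral); total -4. So Ta + (-4) = 1+, giving Ta = +5.
Ligands are named alphabetically: azido before hydroxo before triphenylphosphine.

azidotrihydroxobis(triphenylphosphine)tantalum(V) perchlorate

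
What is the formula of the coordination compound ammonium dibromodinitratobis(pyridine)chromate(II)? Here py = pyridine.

Ligands: 2 bromo (Br, -1), 2 nitrato (NO3, -1), 2 pyridine (py, neutral). Ligand charge sum = -4.
With Cr in oxidation state +2, the complex ion is [Cr...]^2−.
Charge balance with ammonium (+1) requires 1 complex ion per 2 ammonium.

(NH4)2[CrBr2(NO3)2(py)2]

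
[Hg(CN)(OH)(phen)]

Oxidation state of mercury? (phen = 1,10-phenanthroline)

+2

No counter-ion: the bracketed complex is neutral.
Ligand charges: 1×phen neutral; 1×OH = -1; 1×CN = -1; sum -2.
Hg + (-2) = 0 ⇒ Hg is +2.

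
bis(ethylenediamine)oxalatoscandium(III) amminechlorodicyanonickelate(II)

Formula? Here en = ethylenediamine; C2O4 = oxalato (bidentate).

Cation [Sc…]: ligand charges -2, Sc(III) ⇒ ion charge 1+.
Anion [Ni…]: ligand charges -3, Ni(II) ⇒ ion charge 1−.

[Sc(C2O4)(en)2][NiCl(CN)2(NH3)]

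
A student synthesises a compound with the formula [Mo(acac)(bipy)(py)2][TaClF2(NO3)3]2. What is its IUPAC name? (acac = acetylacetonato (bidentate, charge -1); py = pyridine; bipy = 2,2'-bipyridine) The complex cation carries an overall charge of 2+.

The complex cation is given as 2+; its ligand charges sum to -1, so Mo = +3.
With 2 anions per cation, each anion must be 2/2 = 1−.
Anion: ligand charges sum to -6; for the ion to be 1−, Ta = +5.

(acetylacetonato)(2,2'-bipyridine)bis(pyridine)molybdenum(III) chlorodifluorotrinitratotantalate(V)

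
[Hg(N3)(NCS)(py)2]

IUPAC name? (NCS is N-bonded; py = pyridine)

There is no counter-ion, so the complex is neutral overall.
Ligand charges: 1×isothiocyanato (-1 each), 1×azido (-1 each), 2×pyridine (neutral); total -2. So Hg + (-2) = 0, giving Hg = +2.
Ligands are named alphabetically: azido before isothiocyanato before pyridine.

azidoisothiocyanatobis(pyridine)mercury(II)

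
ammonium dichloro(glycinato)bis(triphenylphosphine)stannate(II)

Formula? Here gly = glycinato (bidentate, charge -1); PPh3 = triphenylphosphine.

NH4[SnCl2(gly)(PPh3)2]

Ligands: 1 glycinato (gly, -1), 2 chloro (Cl, -1), 2 triphenylphosphine (PPh3, neutral). Ligand charge sum = -3.
Charge balance with ammonium (+1) requires 1 complex ion per 1 ammonium.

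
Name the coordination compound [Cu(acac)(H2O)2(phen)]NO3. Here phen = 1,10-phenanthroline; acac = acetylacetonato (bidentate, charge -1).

The 1 nitrate counter-ion carries a total charge of -1, so each complex ion is 1+.
Ligand charges: 1×1,10-phenanthroline (neutral), 2×aqua (neutral), 1×acetylacetonato (-1 each); total -1. So Cu + (-1) = 1+, giving Cu = +2.
Ligands are named alphabetically: acetylacetonato before aqua before phenanthroline.

(acetylacetonato)diaqua(1,10-phenanthroline)copper(II) nitrate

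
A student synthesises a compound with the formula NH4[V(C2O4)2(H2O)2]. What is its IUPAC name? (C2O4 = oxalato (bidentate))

ammonium diaquadioxalatovanadate(III)

The 1 ammonium counter-ion carries a total charge of +1, so each complex ion is 1−.
Ligand charges: 2×oxalato (-2 each), 2×aqua (neutral); total -4. So V + (-4) = 1−, giving V = +3.
Ligands are named alphabetically: aqua before oxalato.
The complex ion is anionic, so vanadium takes the -ate form vanadate(III).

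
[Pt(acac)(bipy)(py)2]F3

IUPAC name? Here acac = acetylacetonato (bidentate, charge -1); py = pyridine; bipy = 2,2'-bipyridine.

The 3 fluoride counter-ions carry a total charge of -3, so each complex ion is 3+.
Ligand charges: 1×acetylacetonato (-1 each), 2×pyridine (neutral), 1×2,2'-bipyridine (neutral); total -1. So Pt + (-1) = 3+, giving Pt = +4.
Ligands are named alphabetically: acetylacetonato before bipyridine before pyridine.

(acetylacetonato)(2,2'-bipyridine)bis(pyridine)platinum(IV) fluoride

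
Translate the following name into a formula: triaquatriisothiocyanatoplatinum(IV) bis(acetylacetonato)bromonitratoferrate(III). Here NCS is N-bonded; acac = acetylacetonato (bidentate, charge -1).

[Pt(H2O)3(NCS)3][Fe(acac)2Br(NO3)]

Cation [Pt…]: ligand charges -3, Pt(IV) ⇒ ion charge 1+.
Anion [Fe…]: ligand charges -4, Fe(III) ⇒ ion charge 1−.
One 1+ cation balances one 1− anion.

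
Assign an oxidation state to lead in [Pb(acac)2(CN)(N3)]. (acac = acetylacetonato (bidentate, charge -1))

+4

No counter-ion: the bracketed complex is neutral.
Ligand charges: 1×CN = -1; 2×acac = -2; 1×N3 = -1; sum -4.
Pb + (-4) = 0 ⇒ Pb is +4.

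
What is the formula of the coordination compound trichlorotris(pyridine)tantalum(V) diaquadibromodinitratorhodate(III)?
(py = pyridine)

Cation [Ta…]: ligand charges -3, Ta(V) ⇒ ion charge 2+.
Anion [Rh…]: ligand charges -4, Rh(III) ⇒ ion charge 1−.
One 2+ cation requires 2 of the 1− anion.

[TaCl3(py)3][RhBr2(H2O)2(NO3)2]2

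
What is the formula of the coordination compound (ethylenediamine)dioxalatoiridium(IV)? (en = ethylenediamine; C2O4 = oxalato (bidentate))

[Ir(C2O4)2(en)]

Ligands: 1 ethylenediamine (en, neutral), 2 oxalato (C2O4, -2). Ligand charge sum = -4.
With Ir in oxidation state +4, the complex ion is [Ir...].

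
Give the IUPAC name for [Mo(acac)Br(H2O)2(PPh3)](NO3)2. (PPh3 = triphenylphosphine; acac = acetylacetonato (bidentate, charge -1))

The 2 nitrate counter-ions carry a total charge of -2, so each complex ion is 2+.
Ligand charges: 1×triphenylphosphine (neutral), 1×bromo (-1 each), 1×acetylacetonato (-1 each), 2×aqua (neutral); total -2. So Mo + (-2) = 2+, giving Mo = +4.
Ligands are named alphabetically: acetylacetonato before aqua before bromo before triphenylphosphine.

(acetylacetonato)diaquabromo(triphenylphosphine)molybdenum(IV) nitrate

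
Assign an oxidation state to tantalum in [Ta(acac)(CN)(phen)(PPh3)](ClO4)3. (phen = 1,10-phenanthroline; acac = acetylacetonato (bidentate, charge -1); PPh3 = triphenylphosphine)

3 perchlorate outside the brackets (-1 each) → the complex ion is 3+.
Ligand charges: 1×phen neutral; 1×CN = -1; 1×acac = -1; 1×PPh3 neutral; sum -2.
Ta + (-2) = 3+ ⇒ Ta is +5.

+5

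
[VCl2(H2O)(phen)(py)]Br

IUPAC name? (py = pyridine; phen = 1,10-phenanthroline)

The 1 bromide counter-ion carries a total charge of -1, so each complex ion is 1+.
Ligand charges: 1×pyridine (neutral), 1×aqua (neutral), 2×chloro (-1 each), 1×1,10-phenanthroline (neutral); total -2. So V + (-2) = 1+, giving V = +3.
Ligands are named alphabetically: aqua before chloro before phenanthroline before pyridine.

aquadichloro(1,10-phenanthroline)(pyridine)vanadium(III) bromide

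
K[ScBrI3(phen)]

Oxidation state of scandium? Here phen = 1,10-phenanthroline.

+3

1 potassium outside the brackets (+1 each) → the complex ion is 1−.
Ligand charges: 1×phen neutral; 1×Br = -1; 3×I = -3; sum -4.
Sc + (-4) = 1− ⇒ Sc is +3.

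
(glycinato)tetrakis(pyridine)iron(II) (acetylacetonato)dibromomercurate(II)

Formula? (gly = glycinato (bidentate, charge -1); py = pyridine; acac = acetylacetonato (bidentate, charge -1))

[Fe(gly)(py)4][Hg(acac)Br2]

Cation [Fe…]: ligand charges -1, Fe(II) ⇒ ion charge 1+.
Anion [Hg…]: ligand charges -3, Hg(II) ⇒ ion charge 1−.
One 1+ cation balances one 1− anion.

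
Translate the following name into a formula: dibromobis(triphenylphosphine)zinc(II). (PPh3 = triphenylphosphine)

[ZnBr2(PPh3)2]

Ligands: 2 bromo (Br, -1), 2 triphenylphosphine (PPh3, neutral). Ligand charge sum = -2.
With Zn in oxidation state +2, the complex ion is [Zn...].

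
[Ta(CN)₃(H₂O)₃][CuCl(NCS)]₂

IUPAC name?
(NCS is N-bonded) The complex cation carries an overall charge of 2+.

triaquatricyanotantalum(V) chloroisothiocyanatocuprate(I)

The complex cation is given as 2+; its ligand charges sum to -3, so Ta = +5.
With 2 anions per cation, each anion must be 2/2 = 1−.
Anion: ligand charges sum to -2; for the ion to be 1−, Cu = +1.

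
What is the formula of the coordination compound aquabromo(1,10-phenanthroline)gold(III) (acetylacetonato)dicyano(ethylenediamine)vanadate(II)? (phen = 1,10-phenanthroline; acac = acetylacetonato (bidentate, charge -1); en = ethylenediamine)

Cation [Au…]: ligand charges -1, Au(III) ⇒ ion charge 2+.
Anion [V…]: ligand charges -3, V(II) ⇒ ion charge 1−.

[AuBr(H2O)(phen)][V(acac)(CN)2(en)]2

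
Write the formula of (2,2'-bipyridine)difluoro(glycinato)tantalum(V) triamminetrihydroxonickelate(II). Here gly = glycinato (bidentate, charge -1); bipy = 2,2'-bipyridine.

Cation [Ta…]: ligand charges -3, Ta(V) ⇒ ion charge 2+.
Anion [Ni…]: ligand charges -3, Ni(II) ⇒ ion charge 1−.
One 2+ cation requires 2 of the 1− anion.

[Ta(bipy)F2(gly)][Ni(NH3)3(OH)3]2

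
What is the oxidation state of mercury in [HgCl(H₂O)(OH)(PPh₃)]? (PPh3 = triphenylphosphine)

+2

No counter-ion: the bracketed complex is neutral.
Ligand charges: 1×H2O neutral; 1×OH = -1; 1×Cl = -1; 1×PPh3 neutral; sum -2.
Hg + (-2) = 0 ⇒ Hg is +2.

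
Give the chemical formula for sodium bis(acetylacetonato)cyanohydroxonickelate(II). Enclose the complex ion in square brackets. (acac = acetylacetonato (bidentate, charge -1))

Ligands: 2 acetylacetonato (acac, -1), 1 hydroxo (OH, -1), 1 cyano (CN, -1). Ligand charge sum = -4.
Charge balance with sodium (+1) requires 1 complex ion per 2 sodium.

Na2[Ni(acac)2(CN)(OH)]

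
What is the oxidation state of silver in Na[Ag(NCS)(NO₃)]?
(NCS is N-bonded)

1 sodium outside the brackets (+1 each) → the complex ion is 1−.
Ligand charges: 1×NCS = -1; 1×NO3 = -1; sum -2.
Ag + (-2) = 1− ⇒ Ag is +1.

+1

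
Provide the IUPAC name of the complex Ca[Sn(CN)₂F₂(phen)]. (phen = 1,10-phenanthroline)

calcium dicyanodifluoro(1,10-phenanthroline)stannate(II)

The 1 calcium counter-ion carries a total charge of +2, so each complex ion is 2−.
Ligand charges: 1×1,10-phenanthroline (neutral), 2×fluoro (-1 each), 2×cyano (-1 each); total -4. So Sn + (-4) = 2−, giving Sn = +2.
Ligands are named alphabetically: cyano before fluoro before phenanthroline.
The complex ion is anionic, so tin takes the -ate form stannate(II).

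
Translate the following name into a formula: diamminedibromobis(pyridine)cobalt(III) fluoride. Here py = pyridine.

[CoBr2(NH3)2(py)2]F

Ligands: 2 pyridine (py, neutral), 2 bromo (Br, -1), 2 ammine (NH3, neutral). Ligand charge sum = -2.
With Co in oxidation state +3, the complex ion is [Co...]^1+.
Charge balance with fluoride (-1) requires 1 complex ion per 1 fluoride.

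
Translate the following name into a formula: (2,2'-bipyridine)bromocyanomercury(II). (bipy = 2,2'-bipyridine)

Ligands: 1 2,2'-bipyridine (bipy, neutral), 1 bromo (Br, -1), 1 cyano (CN, -1). Ligand charge sum = -2.
With Hg in oxidation state +2, the complex ion is [Hg...].

[Hg(bipy)Br(CN)]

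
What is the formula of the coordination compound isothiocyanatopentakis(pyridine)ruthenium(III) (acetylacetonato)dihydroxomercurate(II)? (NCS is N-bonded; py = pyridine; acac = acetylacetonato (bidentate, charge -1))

[Ru(NCS)(py)5][Hg(acac)(OH)2]2

Cation [Ru…]: ligand charges -1, Ru(III) ⇒ ion charge 2+.
Anion [Hg…]: ligand charges -3, Hg(II) ⇒ ion charge 1−.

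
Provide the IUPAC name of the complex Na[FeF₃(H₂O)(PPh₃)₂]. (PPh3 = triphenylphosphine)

The 1 sodium counter-ion carries a total charge of +1, so each complex ion is 1−.
Ligand charges: 3×fluoro (-1 each), 1×aqua (neutral), 2×triphenylphosphine (neutral); total -3. So Fe + (-3) = 1−, giving Fe = +2.
Ligands are named alphabetically: aqua before fluoro before triphenylphosphine.
The complex ion is anionic, so iron takes the -ate form ferrate(II).

sodium aquatrifluorobis(triphenylphosphine)ferrate(II)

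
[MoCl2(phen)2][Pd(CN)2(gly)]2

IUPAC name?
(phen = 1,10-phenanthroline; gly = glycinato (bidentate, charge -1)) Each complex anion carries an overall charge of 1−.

The complex anion is given as 1−; its ligand charges sum to -3, so Pd = +2.
With 2 anions per cation, the cation must be 2×1 = 2+.
Cation: ligand charges sum to -2; for the ion to be 2+, Mo = +4.

dichlorobis(1,10-phenanthroline)molybdenum(IV) dicyano(glycinato)palladate(II)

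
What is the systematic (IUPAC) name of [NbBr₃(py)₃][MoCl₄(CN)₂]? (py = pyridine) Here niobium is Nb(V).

Both ions are complex: the cation is named first with the plain metal name, the anion second with the -ate form; each ion's ligands are alphabetised independently.
Nb is given as +5; the cation's ligand charges sum to -3, so the complex cation is 2+.
A 1:1 salt means the anion carries the equal and opposite charge, 2−.
Anion: ligand charges sum to -6; for the ion to be 2−, Mo = +4.

tribromotris(pyridine)niobium(V) tetrachlorodicyanomolybdate(IV)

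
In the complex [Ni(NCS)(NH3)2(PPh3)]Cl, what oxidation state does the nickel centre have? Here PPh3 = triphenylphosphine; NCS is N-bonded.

+2

1 chloride outside the brackets (-1 each) → the complex ion is 1+.
Ligand charges: 2×NH3 neutral; 1×PPh3 neutral; 1×NCS = -1; sum -1.
Ni + (-1) = 1+ ⇒ Ni is +2.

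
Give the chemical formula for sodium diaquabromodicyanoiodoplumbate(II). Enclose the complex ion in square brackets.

Na2[PbBr(CN)2(H2O)2I]

Ligands: 2 cyano (CN, -1), 2 aqua (H2O, neutral), 1 bromo (Br, -1), 1 iodo (I, -1). Ligand charge sum = -4.
Charge balance with sodium (+1) requires 1 complex ion per 2 sodium.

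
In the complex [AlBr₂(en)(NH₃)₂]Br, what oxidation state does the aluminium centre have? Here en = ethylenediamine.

+3

1 bromide outside the brackets (-1 each) → the complex ion is 1+.
Ligand charges: 2×NH3 neutral; 2×Br = -2; 1×en neutral; sum -2.
Al + (-2) = 1+ ⇒ Al is +3.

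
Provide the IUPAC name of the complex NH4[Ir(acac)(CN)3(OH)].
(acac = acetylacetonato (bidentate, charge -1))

ammonium (acetylacetonato)tricyanohydroxoiridate(IV)

The 1 ammonium counter-ion carries a total charge of +1, so each complex ion is 1−.
Ligand charges: 3×cyano (-1 each), 1×hydroxo (-1 each), 1×acetylacetonato (-1 each); total -5. So Ir + (-5) = 1−, giving Ir = +4.
Ligands are named alphabetically: acetylacetonato before cyano before hydroxo.
The complex ion is anionic, so iridium takes the -ate form iridate(IV).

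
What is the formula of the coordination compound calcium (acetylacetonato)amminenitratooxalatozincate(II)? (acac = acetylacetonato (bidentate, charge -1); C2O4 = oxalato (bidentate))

Ca[Zn(acac)(C2O4)(NH3)(NO3)]

Ligands: 1 acetylacetonato (acac, -1), 1 ammine (NH3, neutral), 1 oxalato (C2O4, -2), 1 nitrato (NO3, -1). Ligand charge sum = -4.
With Zn in oxidation state +2, the complex ion is [Zn...]^2−.
Charge balance with calcium (+2) requires 1 complex ion per 1 calcium.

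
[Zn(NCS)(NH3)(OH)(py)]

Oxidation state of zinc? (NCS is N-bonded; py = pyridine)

+2

No counter-ion: the bracketed complex is neutral.
Ligand charges: 1×NH3 neutral; 1×NCS = -1; 1×OH = -1; 1×py neutral; sum -2.
Zn + (-2) = 0 ⇒ Zn is +2.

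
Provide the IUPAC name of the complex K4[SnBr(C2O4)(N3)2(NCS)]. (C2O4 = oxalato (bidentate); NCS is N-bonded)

potassium diazidobromoisothiocyanatooxalatostannate(II)

The 4 potassium counter-ions carry a total charge of +4, so each complex ion is 4−.
Ligand charges: 1×bromo (-1 each), 2×azido (-1 each), 1×oxalato (-2 each), 1×isothiocyanato (-1 each); total -6. So Sn + (-6) = 4−, giving Sn = +2.
Ligands are named alphabetically: azido before bromo before isothiocyanato before oxalato.
The complex ion is anionic, so tin takes the -ate form stannate(II).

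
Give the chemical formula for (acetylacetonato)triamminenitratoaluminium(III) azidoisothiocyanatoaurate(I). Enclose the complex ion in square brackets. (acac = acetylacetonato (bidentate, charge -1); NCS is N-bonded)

Cation [Al…]: ligand charges -2, Al(III) ⇒ ion charge 1+.
Anion [Au…]: ligand charges -2, Au(I) ⇒ ion charge 1−.

[Al(acac)(NH3)3(NO3)][Au(N3)(NCS)]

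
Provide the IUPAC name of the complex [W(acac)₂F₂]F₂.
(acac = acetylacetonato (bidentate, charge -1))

The 2 fluoride counter-ions carry a total charge of -2, so each complex ion is 2+.
Ligand charges: 2×fluoro (-1 each), 2×acetylacetonato (-1 each); total -4. So W + (-4) = 2+, giving W = +6.
Ligands are named alphabetically: acetylacetonato before fluoro.

bis(acetylacetonato)difluorotungsten(VI) fluoride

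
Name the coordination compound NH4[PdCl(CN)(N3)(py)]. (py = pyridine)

The 1 ammonium counter-ion carries a total charge of +1, so each complex ion is 1−.
Ligand charges: 1×pyridine (neutral), 1×azido (-1 each), 1×chloro (-1 each), 1×cyano (-1 each); total -3. So Pd + (-3) = 1−, giving Pd = +2.
The complex ion is anionic, so palladium takes the -ate form palladate(II).

ammonium azidochlorocyano(pyridine)palladate(II)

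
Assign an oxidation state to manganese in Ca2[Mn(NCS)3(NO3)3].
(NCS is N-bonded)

2 calcium outside the brackets (+2 each) → the complex ion is 4−.
Ligand charges: 3×NO3 = -3; 3×NCS = -3; sum -6.
Mn + (-6) = 4− ⇒ Mn is +2.

+2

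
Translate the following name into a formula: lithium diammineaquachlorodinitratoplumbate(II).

Li[PbCl(H2O)(NH3)2(NO3)2]

Ligands: 1 chloro (Cl, -1), 2 ammine (NH3, neutral), 1 aqua (H2O, neutral), 2 nitrato (NO3, -1). Ligand charge sum = -3.
Charge balance with lithium (+1) requires 1 complex ion per 1 lithium.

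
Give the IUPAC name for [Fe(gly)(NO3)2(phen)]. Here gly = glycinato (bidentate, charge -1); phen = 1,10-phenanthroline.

(glycinato)dinitrato(1,10-phenanthroline)iron(III)

There is no counter-ion, so the complex is neutral overall.
Ligand charges: 2×nitrato (-1 each), 1×glycinato (-1 each), 1×1,10-phenanthroline (neutral); total -3. So Fe + (-3) = 0, giving Fe = +3.
Ligands are named alphabetically: glycinato before nitrato before phenanthroline.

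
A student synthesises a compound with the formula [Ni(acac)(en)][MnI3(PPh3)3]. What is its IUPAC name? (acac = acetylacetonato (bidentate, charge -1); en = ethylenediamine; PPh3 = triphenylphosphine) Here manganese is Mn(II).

Both ions are complex: the cation is named first with the plain metal name, the anion second with the -ate form; each ion's ligands are alphabetised independently.
Mn is given as +2; the anion's ligand charges sum to -3, so the complex anion is 1−.
A 1:1 salt means the cation carries the equal and opposite charge, 1+.
Cation: ligand charges sum to -1; for the ion to be 1+, Ni = +2.

(acetylacetonato)(ethylenediamine)nickel(II) triiodotris(triphenylphosphine)manganate(II)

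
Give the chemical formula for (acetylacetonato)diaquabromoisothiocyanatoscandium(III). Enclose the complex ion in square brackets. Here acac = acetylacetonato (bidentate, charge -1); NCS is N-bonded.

[Sc(acac)Br(H2O)2(NCS)]

Ligands: 1 bromo (Br, -1), 1 acetylacetonato (acac, -1), 1 isothiocyanato (NCS, -1), 2 aqua (H2O, neutral). Ligand charge sum = -3.
With Sc in oxidation state +3, the complex ion is [Sc...].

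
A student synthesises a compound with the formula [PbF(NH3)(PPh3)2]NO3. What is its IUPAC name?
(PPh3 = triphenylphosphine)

The 1 nitrate counter-ion carries a total charge of -1, so each complex ion is 1+.
Ligand charges: 1×ammine (neutral), 2×triphenylphosphine (neutral), 1×fluoro (-1 each); total -1. So Pb + (-1) = 1+, giving Pb = +2.
Ligands are named alphabetically: ammine before fluoro before triphenylphosphine.

amminefluorobis(triphenylphosphine)lead(II) nitrate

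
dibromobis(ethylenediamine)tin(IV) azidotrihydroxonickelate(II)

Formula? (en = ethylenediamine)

Cation [Sn…]: ligand charges -2, Sn(IV) ⇒ ion charge 2+.
Anion [Ni…]: ligand charges -4, Ni(II) ⇒ ion charge 2−.
One 2+ cation balances one 2− anion.

[SnBr2(en)2][Ni(N3)(OH)3]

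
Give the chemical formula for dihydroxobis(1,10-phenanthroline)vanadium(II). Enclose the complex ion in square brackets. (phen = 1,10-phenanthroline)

[V(OH)2(phen)2]

Ligands: 2 hydroxo (OH, -1), 2 1,10-phenanthroline (phen, neutral). Ligand charge sum = -2.
With V in oxidation state +2, the complex ion is [V...].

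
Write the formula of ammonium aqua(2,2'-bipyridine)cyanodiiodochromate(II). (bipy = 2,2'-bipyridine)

Ligands: 1 cyano (CN, -1), 1 2,2'-bipyridine (bipy, neutral), 2 iodo (I, -1), 1 aqua (H2O, neutral). Ligand charge sum = -3.
With Cr in oxidation state +2, the complex ion is [Cr...]^1−.
Charge balance with ammonium (+1) requires 1 complex ion per 1 ammonium.

NH4[Cr(bipy)(CN)(H2O)I2]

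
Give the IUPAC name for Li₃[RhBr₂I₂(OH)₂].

The 3 lithium counter-ions carry a total charge of +3, so each complex ion is 3−.
Ligand charges: 2×iodo (-1 each), 2×bromo (-1 each), 2×hydroxo (-1 each); total -6. So Rh + (-6) = 3−, giving Rh = +3.
The complex ion is anionic, so rhodium takes the -ate form rhodate(III).

lithium dibromodihydroxodiiodorhodate(III)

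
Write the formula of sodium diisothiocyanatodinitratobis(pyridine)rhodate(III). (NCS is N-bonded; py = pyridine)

Ligands: 2 isothiocyanato (NCS, -1), 2 pyridine (py, neutral), 2 nitrato (NO3, -1). Ligand charge sum = -4.
Charge balance with sodium (+1) requires 1 complex ion per 1 sodium.

Na[Rh(NCS)2(NO3)2(py)2]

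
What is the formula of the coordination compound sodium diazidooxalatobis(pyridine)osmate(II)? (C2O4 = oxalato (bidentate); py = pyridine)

Na2[Os(C2O4)(N3)2(py)2]

Ligands: 1 oxalato (C2O4, -2), 2 pyridine (py, neutral), 2 azido (N3, -1). Ligand charge sum = -4.
Charge balance with sodium (+1) requires 1 complex ion per 2 sodium.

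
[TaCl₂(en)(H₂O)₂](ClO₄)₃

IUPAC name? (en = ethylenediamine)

The 3 perchlorate counter-ions carry a total charge of -3, so each complex ion is 3+.
Ligand charges: 1×ethylenediamine (neutral), 2×aqua (neutral), 2×chloro (-1 each); total -2. So Ta + (-2) = 3+, giving Ta = +5.
Ligands are named alphabetically: aqua before chloro before ethylenediamine.

diaquadichloro(ethylenediamine)tantalum(V) perchlorate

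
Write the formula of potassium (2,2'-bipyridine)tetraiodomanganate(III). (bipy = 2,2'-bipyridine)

K[Mn(bipy)I4]

Ligands: 1 2,2'-bipyridine (bipy, neutral), 4 iodo (I, -1). Ligand charge sum = -4.
With Mn in oxidation state +3, the complex ion is [Mn...]^1−.
Charge balance with potassium (+1) requires 1 complex ion per 1 potassium.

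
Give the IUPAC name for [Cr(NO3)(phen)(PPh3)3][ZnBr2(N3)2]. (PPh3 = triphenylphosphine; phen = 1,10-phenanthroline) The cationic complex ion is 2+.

Both ions are complex: the cation is named first with the plain metal name, the anion second with the -ate form; each ion's ligands are alphabetised independently.
The complex cation is given as 2+; its ligand charges sum to -1, so Cr = +3.
A 1:1 salt means the anion carries the equal and opposite charge, 2−.
Anion: ligand charges sum to -4; for the ion to be 2−, Zn = +2.

nitrato(1,10-phenanthroline)tris(triphenylphosphine)chromium(III) diazidodibromozincate(II)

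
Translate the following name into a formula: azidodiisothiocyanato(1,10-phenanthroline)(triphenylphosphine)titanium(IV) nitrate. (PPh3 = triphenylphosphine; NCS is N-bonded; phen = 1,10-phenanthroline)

Ligands: 1 azido (N3, -1), 1 triphenylphosphine (PPh3, neutral), 2 isothiocyanato (NCS, -1), 1 1,10-phenanthroline (phen, neutral). Ligand charge sum = -3.
Charge balance with nitrate (-1) requires 1 complex ion per 1 nitrate.

[Ti(N3)(NCS)2(phen)(PPh3)]NO3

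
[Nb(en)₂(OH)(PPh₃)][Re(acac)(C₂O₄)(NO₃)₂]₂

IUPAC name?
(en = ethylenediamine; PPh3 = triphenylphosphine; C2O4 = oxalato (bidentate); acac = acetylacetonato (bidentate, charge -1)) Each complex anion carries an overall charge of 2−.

bis(ethylenediamine)hydroxo(triphenylphosphine)niobium(V) (acetylacetonato)dinitratooxalatorhenate(III)

The complex anion is given as 2−; its ligand charges sum to -5, so Re = +3.
With 2 anions per cation, the cation must be 2×2 = 4+.
Cation: ligand charges sum to -1; for the ion to be 4+, Nb = +5.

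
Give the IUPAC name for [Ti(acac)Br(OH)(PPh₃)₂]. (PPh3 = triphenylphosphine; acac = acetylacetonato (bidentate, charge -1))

There is no counter-ion, so the complex is neutral overall.
Ligand charges: 1×bromo (-1 each), 2×triphenylphosphine (neutral), 1×hydroxo (-1 each), 1×acetylacetonato (-1 each); total -3. So Ti + (-3) = 0, giving Ti = +3.
Ligands are named alphabetically: acetylacetonato before bromo before hydroxo before triphenylphosphine.

(acetylacetonato)bromohydroxobis(triphenylphosphine)titanium(III)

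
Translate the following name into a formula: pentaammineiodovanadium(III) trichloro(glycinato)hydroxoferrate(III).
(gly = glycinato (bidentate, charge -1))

[VI(NH3)5][FeCl3(gly)(OH)]

Cation [V…]: ligand charges -1, V(III) ⇒ ion charge 2+.
Anion [Fe…]: ligand charges -5, Fe(III) ⇒ ion charge 2−.
One 2+ cation balances one 2− anion.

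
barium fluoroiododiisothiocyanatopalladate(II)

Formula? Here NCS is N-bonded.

Ba[PdFI(NCS)2]

Ligands: 1 iodo (I, -1), 2 isothiocyanato (NCS, -1), 1 fluoro (F, -1). Ligand charge sum = -4.
Charge balance with barium (+2) requires 1 complex ion per 1 barium.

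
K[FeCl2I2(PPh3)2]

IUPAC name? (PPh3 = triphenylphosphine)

The 1 potassium counter-ion carries a total charge of +1, so each complex ion is 1−.
Ligand charges: 2×chloro (-1 each), 2×triphenylphosphine (neutral), 2×iodo (-1 each); total -4. So Fe + (-4) = 1−, giving Fe = +3.
The complex ion is anionic, so iron takes the -ate form ferrate(III).

potassium dichlorodiiodobis(triphenylphosphine)ferrate(III)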